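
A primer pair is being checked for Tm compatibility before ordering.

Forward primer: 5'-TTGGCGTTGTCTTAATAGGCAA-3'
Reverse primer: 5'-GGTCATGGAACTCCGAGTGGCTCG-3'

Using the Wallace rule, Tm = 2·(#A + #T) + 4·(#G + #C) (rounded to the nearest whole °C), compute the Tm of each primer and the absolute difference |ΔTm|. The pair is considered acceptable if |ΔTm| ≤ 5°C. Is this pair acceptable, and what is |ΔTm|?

Forward: A=5 T=8 G=6 C=3 → Tm = 2·13 + 4·9 = 62°C.
Reverse: A=4 T=5 G=9 C=6 → Tm = 2·9 + 4·15 = 78°C.
|ΔTm| = |62 − 78| = 16°C, > 5°C.

|ΔTm| = 16°C; the pair is not acceptable.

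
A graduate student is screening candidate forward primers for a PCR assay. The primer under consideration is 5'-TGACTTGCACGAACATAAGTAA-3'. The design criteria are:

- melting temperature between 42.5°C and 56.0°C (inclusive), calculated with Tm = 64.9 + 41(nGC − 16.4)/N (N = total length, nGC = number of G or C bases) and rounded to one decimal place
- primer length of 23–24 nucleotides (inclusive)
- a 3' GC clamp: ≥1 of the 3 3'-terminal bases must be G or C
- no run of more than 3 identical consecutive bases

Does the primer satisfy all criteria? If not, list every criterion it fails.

Fails: length, GC clamp.

Base counts: A=9, T=5, G=4, C=4 (length 22).
Tm: Tm = 64.9 + 41·(8 − 16.4)/22 = 49.2°C ✓
length: length 22, outside 23–24 ✗
GC clamp: 3' end TAA has 0 G/C, need ≥1 ✗
homopolymer run: longest run = 2 ✓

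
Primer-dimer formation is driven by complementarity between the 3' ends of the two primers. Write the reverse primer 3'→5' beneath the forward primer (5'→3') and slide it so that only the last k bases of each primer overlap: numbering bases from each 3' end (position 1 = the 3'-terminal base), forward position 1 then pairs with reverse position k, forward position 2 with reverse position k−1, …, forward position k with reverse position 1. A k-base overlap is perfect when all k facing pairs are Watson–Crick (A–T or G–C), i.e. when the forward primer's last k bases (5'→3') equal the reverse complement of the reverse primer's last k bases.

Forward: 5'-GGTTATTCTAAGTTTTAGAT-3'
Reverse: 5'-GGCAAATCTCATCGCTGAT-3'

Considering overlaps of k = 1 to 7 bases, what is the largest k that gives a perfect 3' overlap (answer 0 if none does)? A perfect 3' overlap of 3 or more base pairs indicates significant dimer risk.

Last 7 bases (5'→3') — forward …TTTAGAT, reverse …CGCTGAT.
Reverse complement of the reverse primer's last 7 bases: ATCAGCG; its first k bases are the reverse complement of the reverse primer's last k bases, so a perfect k-base overlap needs the forward primer's last k bases to equal them.
Comparing (forward last k vs required): k=1: T vs A ✗; k=2: AT vs AT ✓; k=3: GAT vs ATC ✗; k=4: AGAT vs ATCA ✗; k=5: TAGAT vs ATCAG ✗; k=6: TTAGAT vs ATCAGC ✗; k=7: TTTAGAT vs ATCAGCG ✗.
Only k = 2 is perfect, so the longest perfect 3' overlap is 2.

Longest perfect overlap: 2 complementary base pairs; below the dimer-risk threshold (threshold 3).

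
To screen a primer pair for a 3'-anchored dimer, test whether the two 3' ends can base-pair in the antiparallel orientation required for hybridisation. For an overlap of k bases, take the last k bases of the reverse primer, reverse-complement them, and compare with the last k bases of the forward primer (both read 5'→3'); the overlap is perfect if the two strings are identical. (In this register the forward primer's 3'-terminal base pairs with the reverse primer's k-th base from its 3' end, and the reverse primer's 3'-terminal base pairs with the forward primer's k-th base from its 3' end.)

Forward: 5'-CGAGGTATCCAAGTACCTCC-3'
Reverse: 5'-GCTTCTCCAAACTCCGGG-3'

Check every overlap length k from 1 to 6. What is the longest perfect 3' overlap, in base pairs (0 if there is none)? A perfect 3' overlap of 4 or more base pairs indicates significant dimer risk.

Longest perfect overlap: 2 complementary base pairs; below the dimer-risk threshold (threshold 4).

Last 6 bases (5'→3') — forward …ACCTCC, reverse …TCCGGG.
Reverse complement of the reverse primer's last 6 bases: CCCGGA; its first k bases are the reverse complement of the reverse primer's last k bases, so a perfect k-base overlap needs the forward primer's last k bases to equal them.
Comparing (forward last k vs required): k=1: C vs C ✓; k=2: CC vs CC ✓; k=3: TCC vs CCC ✗; k=4: CTCC vs CCCG ✗; k=5: CCTCC vs CCCGG ✗; k=6: ACCTCC vs CCCGGA ✗.
Perfect overlaps at k = 1, 2; the largest is 2.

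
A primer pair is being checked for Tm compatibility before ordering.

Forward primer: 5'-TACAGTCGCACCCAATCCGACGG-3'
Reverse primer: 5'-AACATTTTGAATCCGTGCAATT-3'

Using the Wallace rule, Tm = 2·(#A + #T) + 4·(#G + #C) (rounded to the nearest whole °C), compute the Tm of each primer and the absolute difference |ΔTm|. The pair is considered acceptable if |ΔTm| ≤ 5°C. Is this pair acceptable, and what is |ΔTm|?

|ΔTm| = 16°C; the pair is not acceptable.

Forward: A=6 T=3 G=5 C=9 → Tm = 2·9 + 4·14 = 74°C.
Reverse: A=7 T=8 G=3 C=4 → Tm = 2·15 + 4·7 = 58°C.
|ΔTm| = |74 − 58| = 16°C, > 5°C.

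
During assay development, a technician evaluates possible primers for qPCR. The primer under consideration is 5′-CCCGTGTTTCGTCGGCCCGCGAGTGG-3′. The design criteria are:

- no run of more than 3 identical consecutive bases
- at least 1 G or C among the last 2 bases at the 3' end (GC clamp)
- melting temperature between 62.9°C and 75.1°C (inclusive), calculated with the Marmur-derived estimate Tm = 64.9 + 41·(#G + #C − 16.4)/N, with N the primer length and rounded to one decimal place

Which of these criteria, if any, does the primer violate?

Base counts: A=1, T=6, G=10, C=9 (length 26).
homopolymer run: longest run = 3 ✓
GC clamp: 3' end GG has 2 G/C ✓
Tm: Tm = 64.9 + 41·(19 − 16.4)/26 = 69.0°C ✓

Meets all criteria.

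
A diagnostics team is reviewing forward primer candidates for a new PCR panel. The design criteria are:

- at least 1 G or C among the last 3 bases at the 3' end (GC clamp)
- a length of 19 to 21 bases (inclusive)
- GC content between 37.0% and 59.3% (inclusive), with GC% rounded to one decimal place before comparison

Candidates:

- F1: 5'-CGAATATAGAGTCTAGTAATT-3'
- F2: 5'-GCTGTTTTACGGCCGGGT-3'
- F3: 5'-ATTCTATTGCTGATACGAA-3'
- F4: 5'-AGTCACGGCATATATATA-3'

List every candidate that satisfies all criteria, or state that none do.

F1 (21 nt, A=8 T=7 G=4 C=2): 3' end ATT has 0 G/C, need ≥1 ✗; length 21 ✓; GC 6/21 = 28.6%, outside 37.0–59.3% ✗ — fails.
F2 (18 nt, A=1 T=6 G=7 C=4): 3' end GGT has 2 G/C ✓; length 18, outside 19–21 ✗; GC 11/18 = 61.1%, outside 37.0–59.3% ✗ — fails.
F3 (19 nt, A=6 T=7 G=3 C=3): 3' end GAA has 1 G/C ✓; length 19 ✓; GC 6/19 = 31.6%, outside 37.0–59.3% ✗ — fails.
F4 (18 nt, A=7 T=5 G=3 C=3): 3' end ATA has 0 G/C, need ≥1 ✗; length 18, outside 19–21 ✗; GC 6/18 = 33.3%, outside 37.0–59.3% ✗ — fails.

None of the candidates satisfy all criteria.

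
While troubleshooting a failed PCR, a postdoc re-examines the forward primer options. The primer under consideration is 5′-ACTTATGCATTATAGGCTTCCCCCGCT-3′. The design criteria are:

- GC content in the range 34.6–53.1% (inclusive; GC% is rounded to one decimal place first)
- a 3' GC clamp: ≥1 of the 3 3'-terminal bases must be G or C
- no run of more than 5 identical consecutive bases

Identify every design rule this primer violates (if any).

Meets all criteria.

Base counts: A=5, T=9, G=4, C=9 (length 27).
GC content: GC 13/27 = 48.1% ✓
GC clamp: 3' end GCT has 2 G/C ✓
homopolymer run: longest run = 5 ✓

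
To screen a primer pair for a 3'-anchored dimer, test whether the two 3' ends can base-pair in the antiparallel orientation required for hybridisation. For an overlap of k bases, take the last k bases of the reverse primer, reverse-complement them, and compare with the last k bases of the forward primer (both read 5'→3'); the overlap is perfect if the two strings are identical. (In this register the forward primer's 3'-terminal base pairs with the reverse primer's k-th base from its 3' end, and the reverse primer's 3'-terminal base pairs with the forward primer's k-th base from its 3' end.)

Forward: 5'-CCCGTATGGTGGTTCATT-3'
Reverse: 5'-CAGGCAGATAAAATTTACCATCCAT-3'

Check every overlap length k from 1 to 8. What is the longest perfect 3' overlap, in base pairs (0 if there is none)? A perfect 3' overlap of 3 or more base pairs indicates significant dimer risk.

Last 8 bases (5'→3') — forward …GGTTCATT, reverse …CCATCCAT.
Reverse complement of the reverse primer's last 8 bases: ATGGATGG; its first k bases are the reverse complement of the reverse primer's last k bases, so a perfect k-base overlap needs the forward primer's last k bases to equal them.
Comparing (forward last k vs required): k=1: T vs A ✗; k=2: TT vs AT ✗; k=3: ATT vs ATG ✗; k=4: CATT vs ATGG ✗; k=5: TCATT vs ATGGA ✗; k=6: TTCATT vs ATGGAT ✗; k=7: GTTCATT vs ATGGATG ✗; k=8: GGTTCATT vs ATGGATGG ✗.
No overlap length from 1 to 8 is perfect, so the longest perfect 3' overlap is 0.

Longest perfect overlap: 0 complementary base pairs; below the dimer-risk threshold (threshold 3).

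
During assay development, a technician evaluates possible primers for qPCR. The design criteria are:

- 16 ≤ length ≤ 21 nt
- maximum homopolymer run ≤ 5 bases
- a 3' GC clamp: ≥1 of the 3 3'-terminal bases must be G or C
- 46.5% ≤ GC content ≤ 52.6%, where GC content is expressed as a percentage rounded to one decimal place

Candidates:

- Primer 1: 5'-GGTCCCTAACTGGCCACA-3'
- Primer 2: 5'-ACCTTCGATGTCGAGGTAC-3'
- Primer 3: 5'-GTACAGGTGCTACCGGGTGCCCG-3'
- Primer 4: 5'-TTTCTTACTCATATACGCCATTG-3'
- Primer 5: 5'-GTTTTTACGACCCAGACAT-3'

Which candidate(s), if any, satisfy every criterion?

Primer 1 (18 nt, A=4 T=3 G=4 C=7): length 18 ✓; longest run = 3 ✓; 3' end ACA has 1 G/C ✓; GC 11/18 = 61.1%, outside 46.5–52.6% ✗ — fails.
Primer 2 (19 nt, A=4 T=5 G=5 C=5): length 19 ✓; longest run = 2 ✓; 3' end TAC has 1 G/C ✓; GC 10/19 = 52.6% ✓ — passes.
Primer 3 (23 nt, A=3 T=4 G=9 C=7): length 23, outside 16–21 ✗; longest run = 3 ✓; 3' end CCG has 3 G/C ✓; GC 16/23 = 69.6%, outside 46.5–52.6% ✗ — fails.
Primer 4 (23 nt, A=5 T=10 G=2 C=6): length 23, outside 16–21 ✗; longest run = 3 ✓; 3' end TTG has 1 G/C ✓; GC 8/23 = 34.8%, outside 46.5–52.6% ✗ — fails.
Primer 5 (19 nt, A=5 T=6 G=3 C=5): length 19 ✓; longest run = 5 ✓; 3' end CAT has 1 G/C ✓; GC 8/19 = 42.1%, outside 46.5–52.6% ✗ — fails.

Primer 2 only.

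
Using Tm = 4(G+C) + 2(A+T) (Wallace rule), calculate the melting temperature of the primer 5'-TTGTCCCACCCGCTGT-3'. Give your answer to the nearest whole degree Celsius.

52°C

Base counts: A=1, T=5, G=3, C=7 (length 16).
Tm = 2·(1+5) + 4·(3+7) = 2·6 + 4·10 = 12 + 40 = 52°C.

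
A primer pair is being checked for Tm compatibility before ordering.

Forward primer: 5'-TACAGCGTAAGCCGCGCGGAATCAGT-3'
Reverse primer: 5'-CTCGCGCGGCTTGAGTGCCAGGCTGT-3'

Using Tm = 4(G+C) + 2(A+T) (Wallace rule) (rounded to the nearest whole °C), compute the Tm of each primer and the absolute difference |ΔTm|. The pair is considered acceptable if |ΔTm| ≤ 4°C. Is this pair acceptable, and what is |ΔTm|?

Forward: A=7 T=4 G=8 C=7 → Tm = 2·11 + 4·15 = 82°C.
Reverse: A=2 T=6 G=10 C=8 → Tm = 2·8 + 4·18 = 88°C.
|ΔTm| = |82 − 88| = 6°C, > 4°C.

|ΔTm| = 6°C; the pair is not acceptable.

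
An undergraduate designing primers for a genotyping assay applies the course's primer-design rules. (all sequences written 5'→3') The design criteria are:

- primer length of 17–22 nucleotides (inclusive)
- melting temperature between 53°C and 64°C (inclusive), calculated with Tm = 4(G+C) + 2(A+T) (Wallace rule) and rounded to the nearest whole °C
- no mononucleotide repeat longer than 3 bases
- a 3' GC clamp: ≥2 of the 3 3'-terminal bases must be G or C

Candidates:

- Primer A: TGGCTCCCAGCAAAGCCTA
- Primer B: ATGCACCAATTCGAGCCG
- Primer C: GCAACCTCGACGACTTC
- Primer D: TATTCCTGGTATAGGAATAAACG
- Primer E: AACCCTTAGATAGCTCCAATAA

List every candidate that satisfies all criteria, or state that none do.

Primer A (19 nt, A=5 T=3 G=4 C=7): length 19 ✓; Tm = 2·8 + 4·11 = 60°C ✓; longest run = 3 ✓; 3' end CTA has 1 G/C, need ≥2 ✗ — fails.
Primer B (18 nt, A=5 T=3 G=4 C=6): length 18 ✓; Tm = 2·8 + 4·10 = 56°C ✓; longest run = 2 ✓; 3' end CCG has 3 G/C ✓ — passes.
Primer C (17 nt, A=4 T=3 G=3 C=7): length 17 ✓; Tm = 2·7 + 4·10 = 54°C ✓; longest run = 2 ✓; 3' end TTC has 1 G/C, need ≥2 ✗ — fails.
Primer D (23 nt, A=8 T=7 G=5 C=3): length 23, outside 17–22 ✗; Tm = 2·15 + 4·8 = 62°C ✓; longest run = 3 ✓; 3' end ACG has 2 G/C ✓ — fails.
Primer E (22 nt, A=9 T=5 G=2 C=6): length 22 ✓; Tm = 2·14 + 4·8 = 60°C ✓; longest run = 3 ✓; 3' end TAA has 0 G/C, need ≥2 ✗ — fails.

Primer B only.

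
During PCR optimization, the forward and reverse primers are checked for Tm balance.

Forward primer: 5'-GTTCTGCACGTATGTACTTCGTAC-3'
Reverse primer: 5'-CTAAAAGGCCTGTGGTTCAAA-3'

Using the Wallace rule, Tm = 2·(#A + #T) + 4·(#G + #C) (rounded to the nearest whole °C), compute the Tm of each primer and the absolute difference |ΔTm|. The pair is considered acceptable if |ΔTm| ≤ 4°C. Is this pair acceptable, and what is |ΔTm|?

Forward: A=4 T=9 G=5 C=6 → Tm = 2·13 + 4·11 = 70°C.
Reverse: A=7 T=5 G=5 C=4 → Tm = 2·12 + 4·9 = 60°C.
|ΔTm| = |70 − 60| = 10°C, > 4°C.

|ΔTm| = 10°C; the pair is not acceptable.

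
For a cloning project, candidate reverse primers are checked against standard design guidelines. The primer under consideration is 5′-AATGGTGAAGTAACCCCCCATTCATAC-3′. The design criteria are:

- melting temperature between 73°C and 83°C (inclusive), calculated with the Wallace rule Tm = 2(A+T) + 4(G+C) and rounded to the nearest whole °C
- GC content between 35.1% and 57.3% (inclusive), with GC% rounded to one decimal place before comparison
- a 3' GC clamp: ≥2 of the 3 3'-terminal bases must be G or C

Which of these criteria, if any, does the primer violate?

Base counts: A=9, T=6, G=4, C=8 (length 27).
Tm: Tm = 2·15 + 4·12 = 78°C ✓
GC content: GC 12/27 = 44.4% ✓
GC clamp: 3' end TAC has 1 G/C, need ≥2 ✗

Fails: GC clamp.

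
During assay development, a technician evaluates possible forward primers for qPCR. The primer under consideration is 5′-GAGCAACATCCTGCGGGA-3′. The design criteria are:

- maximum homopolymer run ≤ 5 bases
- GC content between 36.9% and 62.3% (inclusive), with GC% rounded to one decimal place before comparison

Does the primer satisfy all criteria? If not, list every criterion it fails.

Meets all criteria.

Base counts: A=5, T=2, G=6, C=5 (length 18).
homopolymer run: longest run = 3 ✓
GC content: GC 11/18 = 61.1% ✓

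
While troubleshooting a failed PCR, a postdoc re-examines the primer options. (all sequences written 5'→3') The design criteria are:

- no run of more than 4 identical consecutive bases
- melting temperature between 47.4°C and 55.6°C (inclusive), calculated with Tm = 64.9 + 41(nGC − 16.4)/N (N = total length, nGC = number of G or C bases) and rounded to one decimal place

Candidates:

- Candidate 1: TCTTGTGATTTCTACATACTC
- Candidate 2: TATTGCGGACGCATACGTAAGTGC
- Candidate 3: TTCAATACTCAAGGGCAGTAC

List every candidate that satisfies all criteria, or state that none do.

Candidate 3 only.

Candidate 1 (21 nt, A=4 T=10 G=2 C=5): longest run = 3 ✓; Tm = 64.9 + 41·(7 − 16.4)/21 = 46.5°C, outside 47.4–55.6°C ✗ — fails.
Candidate 2 (24 nt, A=6 T=6 G=7 C=5): longest run = 2 ✓; Tm = 64.9 + 41·(12 − 16.4)/24 = 57.4°C, outside 47.4–55.6°C ✗ — fails.
Candidate 3 (21 nt, A=7 T=5 G=4 C=5): longest run = 3 ✓; Tm = 64.9 + 41·(9 − 16.4)/21 = 50.5°C ✓ — passes.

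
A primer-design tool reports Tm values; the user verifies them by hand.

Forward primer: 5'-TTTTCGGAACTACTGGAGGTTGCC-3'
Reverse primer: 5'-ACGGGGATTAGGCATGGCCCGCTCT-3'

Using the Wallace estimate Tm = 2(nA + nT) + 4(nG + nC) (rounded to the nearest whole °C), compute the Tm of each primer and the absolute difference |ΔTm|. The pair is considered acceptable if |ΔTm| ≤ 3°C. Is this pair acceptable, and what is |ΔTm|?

|ΔTm| = 10°C; the pair is not acceptable.

Forward: A=4 T=8 G=7 C=5 → Tm = 2·12 + 4·12 = 72°C.
Reverse: A=4 T=5 G=9 C=7 → Tm = 2·9 + 4·16 = 82°C.
|ΔTm| = |72 − 82| = 10°C, > 3°C.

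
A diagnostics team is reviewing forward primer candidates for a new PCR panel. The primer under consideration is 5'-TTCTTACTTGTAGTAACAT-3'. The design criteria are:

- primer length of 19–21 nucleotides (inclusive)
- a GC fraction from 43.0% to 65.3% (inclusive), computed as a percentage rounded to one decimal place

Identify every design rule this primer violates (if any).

Fails: GC content.

Base counts: A=5, T=9, G=2, C=3 (length 19).
length: length 19 ✓
GC content: GC 5/19 = 26.3%, outside 43.0–65.3% ✗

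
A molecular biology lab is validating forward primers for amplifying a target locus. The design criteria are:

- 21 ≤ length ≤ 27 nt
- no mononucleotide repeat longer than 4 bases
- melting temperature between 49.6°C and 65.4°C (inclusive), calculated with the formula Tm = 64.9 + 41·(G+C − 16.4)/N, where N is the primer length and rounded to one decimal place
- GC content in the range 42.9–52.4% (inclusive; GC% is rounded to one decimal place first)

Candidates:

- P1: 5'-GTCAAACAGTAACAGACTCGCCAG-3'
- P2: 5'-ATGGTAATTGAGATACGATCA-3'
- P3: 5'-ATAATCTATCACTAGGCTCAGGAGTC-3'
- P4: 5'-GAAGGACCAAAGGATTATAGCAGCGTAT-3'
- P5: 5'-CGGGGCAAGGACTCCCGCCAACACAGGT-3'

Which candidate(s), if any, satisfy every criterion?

P1 (24 nt, A=9 T=3 G=5 C=7): length 24 ✓; longest run = 3 ✓; Tm = 64.9 + 41·(12 − 16.4)/24 = 57.4°C ✓; GC 12/24 = 50.0% ✓ — passes.
P2 (21 nt, A=8 T=6 G=5 C=2): length 21 ✓; longest run = 2 ✓; Tm = 64.9 + 41·(7 − 16.4)/21 = 46.5°C, outside 49.6–65.4°C ✗; GC 7/21 = 33.3%, outside 42.9–52.4% ✗ — fails.
P3 (26 nt, A=8 T=7 G=5 C=6): length 26 ✓; longest run = 2 ✓; Tm = 64.9 + 41·(11 − 16.4)/26 = 56.4°C ✓; GC 11/26 = 42.3%, outside 42.9–52.4% ✗ — fails.
P4 (28 nt, A=11 T=5 G=8 C=4): length 28, outside 21–27 ✗; longest run = 3 ✓; Tm = 64.9 + 41·(12 − 16.4)/28 = 58.5°C ✓; GC 12/28 = 42.9% ✓ — fails.
P5 (28 nt, A=7 T=2 G=9 C=10): length 28, outside 21–27 ✗; longest run = 4 ✓; Tm = 64.9 + 41·(19 − 16.4)/28 = 68.7°C, outside 49.6–65.4°C ✗; GC 19/28 = 67.9%, outside 42.9–52.4% ✗ — fails.

P1 only.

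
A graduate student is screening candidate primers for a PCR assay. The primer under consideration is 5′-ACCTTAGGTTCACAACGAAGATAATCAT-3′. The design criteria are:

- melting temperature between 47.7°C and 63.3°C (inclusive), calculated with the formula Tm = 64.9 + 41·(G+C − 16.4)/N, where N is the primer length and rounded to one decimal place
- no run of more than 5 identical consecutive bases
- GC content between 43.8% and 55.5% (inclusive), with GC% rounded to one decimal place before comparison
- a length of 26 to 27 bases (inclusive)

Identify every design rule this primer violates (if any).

Base counts: A=11, T=7, G=4, C=6 (length 28).
Tm: Tm = 64.9 + 41·(10 − 16.4)/28 = 55.5°C ✓
homopolymer run: longest run = 2 ✓
GC content: GC 10/28 = 35.7%, outside 43.8–55.5% ✗
length: length 28, outside 26–27 ✗

Fails: GC content, length.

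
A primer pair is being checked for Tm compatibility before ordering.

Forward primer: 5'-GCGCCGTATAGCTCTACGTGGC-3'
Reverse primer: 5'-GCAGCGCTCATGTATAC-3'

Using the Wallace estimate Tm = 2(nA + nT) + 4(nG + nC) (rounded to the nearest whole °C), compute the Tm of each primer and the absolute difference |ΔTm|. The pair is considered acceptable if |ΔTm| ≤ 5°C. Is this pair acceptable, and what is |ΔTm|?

|ΔTm| = 20°C; the pair is not acceptable.

Forward: A=3 T=5 G=7 C=7 → Tm = 2·8 + 4·14 = 72°C.
Reverse: A=4 T=4 G=4 C=5 → Tm = 2·8 + 4·9 = 52°C.
|ΔTm| = |72 − 52| = 20°C, > 5°C.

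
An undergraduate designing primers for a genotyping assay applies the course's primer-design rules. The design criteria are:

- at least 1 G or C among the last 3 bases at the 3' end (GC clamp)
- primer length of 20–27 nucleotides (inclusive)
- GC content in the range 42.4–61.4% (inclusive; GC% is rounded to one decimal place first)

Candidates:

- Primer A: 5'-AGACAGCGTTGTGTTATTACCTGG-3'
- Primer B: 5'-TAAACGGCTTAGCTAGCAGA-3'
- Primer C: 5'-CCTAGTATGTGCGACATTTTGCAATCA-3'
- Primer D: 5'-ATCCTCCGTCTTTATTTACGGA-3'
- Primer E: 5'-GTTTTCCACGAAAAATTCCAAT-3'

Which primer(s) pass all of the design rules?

Primer A (24 nt, A=5 T=8 G=7 C=4): 3' end TGG has 2 G/C ✓; length 24 ✓; GC 11/24 = 45.8% ✓ — passes.
Primer B (20 nt, A=7 T=4 G=5 C=4): 3' end AGA has 1 G/C ✓; length 20 ✓; GC 9/20 = 45.0% ✓ — passes.
Primer C (27 nt, A=7 T=9 G=5 C=6): 3' end TCA has 1 G/C ✓; length 27 ✓; GC 11/27 = 40.7%, outside 42.4–61.4% ✗ — fails.
Primer D (22 nt, A=4 T=9 G=3 C=6): 3' end GGA has 2 G/C ✓; length 22 ✓; GC 9/22 = 40.9%, outside 42.4–61.4% ✗ — fails.
Primer E (22 nt, A=8 T=7 G=2 C=5): 3' end AAT has 0 G/C, need ≥1 ✗; length 22 ✓; GC 7/22 = 31.8%, outside 42.4–61.4% ✗ — fails.

Primer A and Primer B.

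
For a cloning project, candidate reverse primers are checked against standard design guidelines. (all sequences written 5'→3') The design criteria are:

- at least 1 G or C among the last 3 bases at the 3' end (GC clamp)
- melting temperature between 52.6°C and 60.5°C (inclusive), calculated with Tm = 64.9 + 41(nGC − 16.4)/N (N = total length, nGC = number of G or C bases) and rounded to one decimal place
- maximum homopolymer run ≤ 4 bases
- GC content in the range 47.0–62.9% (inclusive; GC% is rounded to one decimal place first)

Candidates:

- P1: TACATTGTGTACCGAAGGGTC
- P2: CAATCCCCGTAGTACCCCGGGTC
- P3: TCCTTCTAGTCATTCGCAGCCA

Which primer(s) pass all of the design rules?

P1 (21 nt, A=5 T=6 G=6 C=4): 3' end GTC has 2 G/C ✓; Tm = 64.9 + 41·(10 − 16.4)/21 = 52.4°C, outside 52.6–60.5°C ✗; longest run = 3 ✓; GC 10/21 = 47.6% ✓ — fails.
P2 (23 nt, A=4 T=4 G=5 C=10): 3' end GTC has 2 G/C ✓; Tm = 64.9 + 41·(15 − 16.4)/23 = 62.4°C, outside 52.6–60.5°C ✗; longest run = 4 ✓; GC 15/23 = 65.2%, outside 47.0–62.9% ✗ — fails.
P3 (22 nt, A=4 T=7 G=3 C=8): 3' end CCA has 2 G/C ✓; Tm = 64.9 + 41·(11 − 16.4)/22 = 54.8°C ✓; longest run = 2 ✓; GC 11/22 = 50.0% ✓ — passes.

P3 only.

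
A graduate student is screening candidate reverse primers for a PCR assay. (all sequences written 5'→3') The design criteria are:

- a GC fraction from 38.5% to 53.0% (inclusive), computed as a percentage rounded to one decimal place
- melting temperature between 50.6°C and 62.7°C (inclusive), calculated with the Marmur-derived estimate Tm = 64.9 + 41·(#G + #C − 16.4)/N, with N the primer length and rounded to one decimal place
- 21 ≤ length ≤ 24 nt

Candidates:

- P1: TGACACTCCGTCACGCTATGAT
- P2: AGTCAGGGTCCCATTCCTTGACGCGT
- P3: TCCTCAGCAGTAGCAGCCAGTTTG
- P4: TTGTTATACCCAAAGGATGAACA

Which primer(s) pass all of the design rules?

P1 only.

P1 (22 nt, A=5 T=6 G=4 C=7): GC 11/22 = 50.0% ✓; Tm = 64.9 + 41·(11 − 16.4)/22 = 54.8°C ✓; length 22 ✓ — passes.
P2 (26 nt, A=4 T=7 G=7 C=8): GC 15/26 = 57.7%, outside 38.5–53.0% ✗; Tm = 64.9 + 41·(15 − 16.4)/26 = 62.7°C ✓; length 26, outside 21–24 ✗ — fails.
P3 (24 nt, A=5 T=6 G=6 C=7): GC 13/24 = 54.2%, outside 38.5–53.0% ✗; Tm = 64.9 + 41·(13 − 16.4)/24 = 59.1°C ✓; length 24 ✓ — fails.
P4 (23 nt, A=9 T=6 G=4 C=4): GC 8/23 = 34.8%, outside 38.5–53.0% ✗; Tm = 64.9 + 41·(8 − 16.4)/23 = 49.9°C, outside 50.6–62.7°C ✗; length 23 ✓ — fails.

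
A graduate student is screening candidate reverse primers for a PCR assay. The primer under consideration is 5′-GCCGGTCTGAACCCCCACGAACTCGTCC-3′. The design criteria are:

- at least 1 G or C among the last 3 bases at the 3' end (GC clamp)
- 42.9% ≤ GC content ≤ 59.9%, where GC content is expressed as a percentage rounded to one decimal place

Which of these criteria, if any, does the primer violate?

Base counts: A=5, T=4, G=6, C=13 (length 28).
GC clamp: 3' end TCC has 2 G/C ✓
GC content: GC 19/28 = 67.9%, outside 42.9–59.9% ✗

Fails: GC content.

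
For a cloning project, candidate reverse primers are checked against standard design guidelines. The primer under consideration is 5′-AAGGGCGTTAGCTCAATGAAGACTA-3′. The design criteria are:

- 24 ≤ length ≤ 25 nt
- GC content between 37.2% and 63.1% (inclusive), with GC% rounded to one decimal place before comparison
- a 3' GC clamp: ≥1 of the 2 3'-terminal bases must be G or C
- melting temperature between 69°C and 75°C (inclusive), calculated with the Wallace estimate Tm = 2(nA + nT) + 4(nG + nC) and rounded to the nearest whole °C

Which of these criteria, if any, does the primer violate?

Fails: GC clamp.

Base counts: A=9, T=5, G=7, C=4 (length 25).
length: length 25 ✓
GC content: GC 11/25 = 44.0% ✓
GC clamp: 3' end TA has 0 G/C, need ≥1 ✗
Tm: Tm = 2·14 + 4·11 = 72°C ✓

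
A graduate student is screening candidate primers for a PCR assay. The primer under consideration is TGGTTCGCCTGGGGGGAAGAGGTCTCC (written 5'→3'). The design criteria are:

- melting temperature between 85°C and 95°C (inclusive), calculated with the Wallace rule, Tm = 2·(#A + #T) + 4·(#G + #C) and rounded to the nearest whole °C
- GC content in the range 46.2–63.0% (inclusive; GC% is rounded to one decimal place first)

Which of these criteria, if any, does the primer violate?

Base counts: A=3, T=6, G=12, C=6 (length 27).
Tm: Tm = 2·9 + 4·18 = 90°C ✓
GC content: GC 18/27 = 66.7%, outside 46.2–63.0% ✗

Fails: GC content.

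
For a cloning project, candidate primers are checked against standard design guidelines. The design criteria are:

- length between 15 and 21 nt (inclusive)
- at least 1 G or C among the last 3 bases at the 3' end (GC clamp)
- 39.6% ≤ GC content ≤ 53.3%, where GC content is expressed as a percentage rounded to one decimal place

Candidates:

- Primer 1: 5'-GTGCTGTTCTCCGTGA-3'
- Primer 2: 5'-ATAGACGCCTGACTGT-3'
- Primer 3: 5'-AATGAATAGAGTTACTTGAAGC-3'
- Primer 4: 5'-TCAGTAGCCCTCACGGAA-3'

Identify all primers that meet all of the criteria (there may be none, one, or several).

Primer 2 only.

Primer 1 (16 nt, A=1 T=6 G=5 C=4): length 16 ✓; 3' end TGA has 1 G/C ✓; GC 9/16 = 56.3%, outside 39.6–53.3% ✗ — fails.
Primer 2 (16 nt, A=4 T=4 G=4 C=4): length 16 ✓; 3' end TGT has 1 G/C ✓; GC 8/16 = 50.0% ✓ — passes.
Primer 3 (22 nt, A=9 T=6 G=5 C=2): length 22, outside 15–21 ✗; 3' end AGC has 2 G/C ✓; GC 7/22 = 31.8%, outside 39.6–53.3% ✗ — fails.
Primer 4 (18 nt, A=5 T=3 G=4 C=6): length 18 ✓; 3' end GAA has 1 G/C ✓; GC 10/18 = 55.6%, outside 39.6–53.3% ✗ — fails.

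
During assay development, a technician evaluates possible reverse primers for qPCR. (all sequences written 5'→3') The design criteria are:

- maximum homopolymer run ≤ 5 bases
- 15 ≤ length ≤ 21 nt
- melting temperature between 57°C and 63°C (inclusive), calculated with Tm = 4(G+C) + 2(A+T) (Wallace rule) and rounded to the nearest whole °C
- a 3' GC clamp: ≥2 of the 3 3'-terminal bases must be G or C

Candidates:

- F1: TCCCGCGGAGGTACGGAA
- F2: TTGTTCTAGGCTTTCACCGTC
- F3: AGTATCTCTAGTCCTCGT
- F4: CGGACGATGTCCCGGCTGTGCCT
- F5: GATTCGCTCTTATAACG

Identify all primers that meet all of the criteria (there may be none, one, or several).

F1 (18 nt, A=4 T=2 G=7 C=5): longest run = 3 ✓; length 18 ✓; Tm = 2·6 + 4·12 = 60°C ✓; 3' end GAA has 1 G/C, need ≥2 ✗ — fails.
F2 (21 nt, A=2 T=9 G=4 C=6): longest run = 3 ✓; length 21 ✓; Tm = 2·11 + 4·10 = 62°C ✓; 3' end GTC has 2 G/C ✓ — passes.
F3 (18 nt, A=3 T=7 G=3 C=5): longest run = 2 ✓; length 18 ✓; Tm = 2·10 + 4·8 = 52°C, outside 57–63°C ✗; 3' end CGT has 2 G/C ✓ — fails.
F4 (23 nt, A=2 T=5 G=8 C=8): longest run = 3 ✓; length 23, outside 15–21 ✗; Tm = 2·7 + 4·16 = 78°C, outside 57–63°C ✗; 3' end CCT has 2 G/C ✓ — fails.
F5 (17 nt, A=4 T=6 G=3 C=4): longest run = 2 ✓; length 17 ✓; Tm = 2·10 + 4·7 = 48°C, outside 57–63°C ✗; 3' end ACG has 2 G/C ✓ — fails.

F2 only.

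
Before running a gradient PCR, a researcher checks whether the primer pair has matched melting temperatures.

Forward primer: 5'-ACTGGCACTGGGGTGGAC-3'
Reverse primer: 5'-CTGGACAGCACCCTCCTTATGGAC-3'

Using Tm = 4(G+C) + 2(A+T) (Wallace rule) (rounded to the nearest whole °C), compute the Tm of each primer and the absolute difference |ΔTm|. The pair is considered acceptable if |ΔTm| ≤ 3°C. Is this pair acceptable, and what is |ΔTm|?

Forward: A=3 T=3 G=8 C=4 → Tm = 2·6 + 4·12 = 60°C.
Reverse: A=5 T=5 G=5 C=9 → Tm = 2·10 + 4·14 = 76°C.
|ΔTm| = |60 − 76| = 16°C, > 3°C.

|ΔTm| = 16°C; the pair is not acceptable.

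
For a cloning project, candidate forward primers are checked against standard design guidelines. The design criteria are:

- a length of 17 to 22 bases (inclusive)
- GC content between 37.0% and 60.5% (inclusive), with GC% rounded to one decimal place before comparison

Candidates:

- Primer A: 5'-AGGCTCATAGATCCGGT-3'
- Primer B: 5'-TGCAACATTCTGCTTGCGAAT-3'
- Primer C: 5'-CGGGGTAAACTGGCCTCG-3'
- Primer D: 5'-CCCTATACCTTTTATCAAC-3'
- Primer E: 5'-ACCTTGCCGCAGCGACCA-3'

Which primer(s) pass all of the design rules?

Primer A (17 nt, A=4 T=4 G=5 C=4): length 17 ✓; GC 9/17 = 52.9% ✓ — passes.
Primer B (21 nt, A=5 T=7 G=4 C=5): length 21 ✓; GC 9/21 = 42.9% ✓ — passes.
Primer C (18 nt, A=3 T=3 G=7 C=5): length 18 ✓; GC 12/18 = 66.7%, outside 37.0–60.5% ✗ — fails.
Primer D (19 nt, A=5 T=7 G=0 C=7): length 19 ✓; GC 7/19 = 36.8%, outside 37.0–60.5% ✗ — fails.
Primer E (18 nt, A=4 T=2 G=4 C=8): length 18 ✓; GC 12/18 = 66.7%, outside 37.0–60.5% ✗ — fails.

Primer A and Primer B.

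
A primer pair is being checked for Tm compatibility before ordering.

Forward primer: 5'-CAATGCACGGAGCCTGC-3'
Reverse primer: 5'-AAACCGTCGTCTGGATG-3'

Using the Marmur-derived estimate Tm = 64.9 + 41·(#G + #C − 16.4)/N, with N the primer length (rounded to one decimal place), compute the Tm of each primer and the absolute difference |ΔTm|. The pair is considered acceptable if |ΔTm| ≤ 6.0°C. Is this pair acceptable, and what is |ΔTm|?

|ΔTm| = 4.8°C; the pair is acceptable.

Forward: G+C = 11, N = 17 → Tm = 64.9 + 41·(11 − 16.4)/17 = 51.9°C.
Reverse: G+C = 9, N = 17 → Tm = 64.9 + 41·(9 − 16.4)/17 = 47.1°C.
|ΔTm| = |51.9 − 47.1| = 4.8°C, ≤ 6.0°C.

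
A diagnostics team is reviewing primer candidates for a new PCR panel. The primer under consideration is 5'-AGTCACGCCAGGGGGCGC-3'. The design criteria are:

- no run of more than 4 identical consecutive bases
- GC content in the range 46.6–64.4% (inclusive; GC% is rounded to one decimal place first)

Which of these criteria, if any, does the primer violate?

Base counts: A=3, T=1, G=8, C=6 (length 18).
homopolymer run: longest run = 5, exceeds 4 ✗
GC content: GC 14/18 = 77.8%, outside 46.6–64.4% ✗

Fails: homopolymer run, GC content.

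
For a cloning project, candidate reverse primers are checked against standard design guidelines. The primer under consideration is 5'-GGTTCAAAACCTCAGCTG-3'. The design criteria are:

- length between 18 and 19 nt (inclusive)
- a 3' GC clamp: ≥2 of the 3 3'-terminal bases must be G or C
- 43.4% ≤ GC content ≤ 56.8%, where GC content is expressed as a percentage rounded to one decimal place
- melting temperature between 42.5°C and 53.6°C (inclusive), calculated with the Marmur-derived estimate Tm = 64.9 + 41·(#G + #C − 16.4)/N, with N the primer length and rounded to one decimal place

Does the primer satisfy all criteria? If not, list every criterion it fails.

Base counts: A=5, T=4, G=4, C=5 (length 18).
length: length 18 ✓
GC clamp: 3' end CTG has 2 G/C ✓
GC content: GC 9/18 = 50.0% ✓
Tm: Tm = 64.9 + 41·(9 − 16.4)/18 = 48.0°C ✓

Meets all criteria.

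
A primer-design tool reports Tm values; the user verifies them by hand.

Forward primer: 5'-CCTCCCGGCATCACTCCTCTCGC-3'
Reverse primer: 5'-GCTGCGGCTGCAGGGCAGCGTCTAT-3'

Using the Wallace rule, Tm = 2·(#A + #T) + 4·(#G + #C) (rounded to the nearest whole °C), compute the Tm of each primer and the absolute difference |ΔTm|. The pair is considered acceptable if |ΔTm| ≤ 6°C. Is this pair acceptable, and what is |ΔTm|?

Forward: A=2 T=5 G=3 C=13 → Tm = 2·7 + 4·16 = 78°C.
Reverse: A=3 T=5 G=10 C=7 → Tm = 2·8 + 4·17 = 84°C.
|ΔTm| = |78 − 84| = 6°C, ≤ 6°C.

|ΔTm| = 6°C; the pair is acceptable.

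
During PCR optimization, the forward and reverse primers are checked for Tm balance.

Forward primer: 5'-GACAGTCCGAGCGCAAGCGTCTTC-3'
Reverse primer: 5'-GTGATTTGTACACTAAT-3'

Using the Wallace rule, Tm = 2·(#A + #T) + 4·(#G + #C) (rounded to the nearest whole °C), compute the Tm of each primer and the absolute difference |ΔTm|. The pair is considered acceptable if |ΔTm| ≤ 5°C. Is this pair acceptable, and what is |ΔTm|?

Forward: A=5 T=4 G=7 C=8 → Tm = 2·9 + 4·15 = 78°C.
Reverse: A=5 T=7 G=3 C=2 → Tm = 2·12 + 4·5 = 44°C.
|ΔTm| = |78 − 44| = 34°C, > 5°C.

|ΔTm| = 34°C; the pair is not acceptable.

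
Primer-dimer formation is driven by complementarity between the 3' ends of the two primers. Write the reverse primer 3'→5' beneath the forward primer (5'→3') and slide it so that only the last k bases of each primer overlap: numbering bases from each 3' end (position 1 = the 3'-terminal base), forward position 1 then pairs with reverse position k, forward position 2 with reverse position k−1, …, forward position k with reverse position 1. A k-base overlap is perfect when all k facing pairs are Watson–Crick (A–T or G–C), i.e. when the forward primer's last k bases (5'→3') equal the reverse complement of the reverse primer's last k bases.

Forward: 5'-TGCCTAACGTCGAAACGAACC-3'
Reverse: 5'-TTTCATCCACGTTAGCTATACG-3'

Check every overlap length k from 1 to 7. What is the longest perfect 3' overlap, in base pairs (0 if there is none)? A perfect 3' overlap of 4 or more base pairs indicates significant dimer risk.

Longest perfect overlap: 1 complementary base pair; below the dimer-risk threshold (threshold 4).

Last 7 bases (5'→3') — forward …ACGAACC, reverse …CTATACG.
Reverse complement of the reverse primer's last 7 bases: CGTATAG; its first k bases are the reverse complement of the reverse primer's last k bases, so a perfect k-base overlap needs the forward primer's last k bases to equal them.
Comparing (forward last k vs required): k=1: C vs C ✓; k=2: CC vs CG ✗; k=3: ACC vs CGT ✗; k=4: AACC vs CGTA ✗; k=5: GAACC vs CGTAT ✗; k=6: CGAACC vs CGTATA ✗; k=7: ACGAACC vs CGTATAG ✗.
Only k = 1 is perfect, so the longest perfect 3' overlap is 1.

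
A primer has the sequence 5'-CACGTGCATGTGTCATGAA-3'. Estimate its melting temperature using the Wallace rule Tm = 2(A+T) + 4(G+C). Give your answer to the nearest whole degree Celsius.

56°C

Base counts: A=5, T=5, G=5, C=4 (length 19).
Tm = 2·(5+5) + 4·(5+4) = 2·10 + 4·9 = 20 + 36 = 56°C.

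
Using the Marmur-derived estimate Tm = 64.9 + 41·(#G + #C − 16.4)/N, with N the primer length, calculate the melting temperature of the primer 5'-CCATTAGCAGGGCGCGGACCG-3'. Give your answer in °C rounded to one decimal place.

62.2°C

Base counts: A=4, T=2, G=8, C=7; G+C = 15, N = 21.
Tm = 64.9 + 41·(15 − 16.4)/21 = 64.9 + -57.40/21 = 62.2°C.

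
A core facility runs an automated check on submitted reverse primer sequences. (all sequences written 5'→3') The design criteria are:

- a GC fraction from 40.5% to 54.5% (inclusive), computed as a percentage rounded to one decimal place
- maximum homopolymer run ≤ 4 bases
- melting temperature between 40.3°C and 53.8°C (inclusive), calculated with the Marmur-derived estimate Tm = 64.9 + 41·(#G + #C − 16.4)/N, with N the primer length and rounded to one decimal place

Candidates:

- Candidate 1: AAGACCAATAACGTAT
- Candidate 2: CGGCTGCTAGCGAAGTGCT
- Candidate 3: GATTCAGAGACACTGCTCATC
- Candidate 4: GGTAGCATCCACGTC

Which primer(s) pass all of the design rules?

Candidate 3 only.

Candidate 1 (16 nt, A=8 T=3 G=2 C=3): GC 5/16 = 31.3%, outside 40.5–54.5% ✗; longest run = 2 ✓; Tm = 64.9 + 41·(5 − 16.4)/16 = 35.7°C, outside 40.3–53.8°C ✗ — fails.
Candidate 2 (19 nt, A=3 T=4 G=7 C=5): GC 12/19 = 63.2%, outside 40.5–54.5% ✗; longest run = 2 ✓; Tm = 64.9 + 41·(12 − 16.4)/19 = 55.4°C, outside 40.3–53.8°C ✗ — fails.
Candidate 3 (21 nt, A=6 T=5 G=4 C=6): GC 10/21 = 47.6% ✓; longest run = 2 ✓; Tm = 64.9 + 41·(10 − 16.4)/21 = 52.4°C ✓ — passes.
Candidate 4 (15 nt, A=3 T=3 G=4 C=5): GC 9/15 = 60.0%, outside 40.5–54.5% ✗; longest run = 2 ✓; Tm = 64.9 + 41·(9 − 16.4)/15 = 44.7°C ✓ — fails.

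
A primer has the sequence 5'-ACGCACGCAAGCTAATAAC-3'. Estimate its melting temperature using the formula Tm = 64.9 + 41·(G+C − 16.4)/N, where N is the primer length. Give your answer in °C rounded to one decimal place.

48.9°C

Base counts: A=8, T=2, G=3, C=6; G+C = 9, N = 19.
Tm = 64.9 + 41·(9 − 16.4)/19 = 64.9 + -303.40/19 = 48.9°C.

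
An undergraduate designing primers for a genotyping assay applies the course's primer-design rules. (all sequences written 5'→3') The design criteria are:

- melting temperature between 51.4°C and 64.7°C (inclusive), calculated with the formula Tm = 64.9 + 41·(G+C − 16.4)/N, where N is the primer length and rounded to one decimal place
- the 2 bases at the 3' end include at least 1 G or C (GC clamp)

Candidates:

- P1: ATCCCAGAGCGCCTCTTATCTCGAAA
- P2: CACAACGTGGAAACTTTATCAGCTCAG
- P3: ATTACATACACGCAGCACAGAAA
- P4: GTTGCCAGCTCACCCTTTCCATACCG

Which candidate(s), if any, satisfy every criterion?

P2 and P4.

P1 (26 nt, A=7 T=6 G=4 C=9): Tm = 64.9 + 41·(13 − 16.4)/26 = 59.5°C ✓; 3' end AA has 0 G/C, need ≥1 ✗ — fails.
P2 (27 nt, A=9 T=6 G=5 C=7): Tm = 64.9 + 41·(12 − 16.4)/27 = 58.2°C ✓; 3' end AG has 1 G/C ✓ — passes.
P3 (23 nt, A=11 T=3 G=3 C=6): Tm = 64.9 + 41·(9 − 16.4)/23 = 51.7°C ✓; 3' end AA has 0 G/C, need ≥1 ✗ — fails.
P4 (26 nt, A=4 T=7 G=4 C=11): Tm = 64.9 + 41·(15 − 16.4)/26 = 62.7°C ✓; 3' end CG has 2 G/C ✓ — passes.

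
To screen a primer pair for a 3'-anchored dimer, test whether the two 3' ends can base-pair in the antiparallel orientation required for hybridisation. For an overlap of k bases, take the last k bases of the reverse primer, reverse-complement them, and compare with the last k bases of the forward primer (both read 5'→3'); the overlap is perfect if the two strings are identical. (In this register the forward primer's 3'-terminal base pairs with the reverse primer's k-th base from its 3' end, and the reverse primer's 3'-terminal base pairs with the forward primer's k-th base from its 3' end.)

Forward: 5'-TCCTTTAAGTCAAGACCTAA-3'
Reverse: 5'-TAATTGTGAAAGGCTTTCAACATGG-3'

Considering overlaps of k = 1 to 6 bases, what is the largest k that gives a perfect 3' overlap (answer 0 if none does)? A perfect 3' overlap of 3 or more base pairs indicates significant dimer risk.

Longest perfect overlap: 0 complementary base pairs; below the dimer-risk threshold (threshold 3).

Last 6 bases (5'→3') — forward …ACCTAA, reverse …ACATGG.
Reverse complement of the reverse primer's last 6 bases: CCATGT; its first k bases are the reverse complement of the reverse primer's last k bases, so a perfect k-base overlap needs the forward primer's last k bases to equal them.
Comparing (forward last k vs required): k=1: A vs C ✗; k=2: AA vs CC ✗; k=3: TAA vs CCA ✗; k=4: CTAA vs CCAT ✗; k=5: CCTAA vs CCATG ✗; k=6: ACCTAA vs CCATGT ✗.
No overlap length from 1 to 6 is perfect, so the longest perfect 3' overlap is 0.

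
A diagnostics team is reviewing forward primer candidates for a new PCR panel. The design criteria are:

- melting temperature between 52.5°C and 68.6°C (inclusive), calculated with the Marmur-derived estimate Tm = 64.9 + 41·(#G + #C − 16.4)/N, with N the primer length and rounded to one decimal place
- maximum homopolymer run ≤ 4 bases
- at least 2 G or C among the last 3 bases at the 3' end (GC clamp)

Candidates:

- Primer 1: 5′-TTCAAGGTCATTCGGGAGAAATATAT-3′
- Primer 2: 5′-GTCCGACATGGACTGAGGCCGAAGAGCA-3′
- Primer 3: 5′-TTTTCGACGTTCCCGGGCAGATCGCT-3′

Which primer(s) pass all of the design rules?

Primer 1 (26 nt, A=9 T=8 G=6 C=3): Tm = 64.9 + 41·(9 − 16.4)/26 = 53.2°C ✓; longest run = 3 ✓; 3' end TAT has 0 G/C, need ≥2 ✗ — fails.
Primer 2 (28 nt, A=8 T=3 G=10 C=7): Tm = 64.9 + 41·(17 − 16.4)/28 = 65.8°C ✓; longest run = 2 ✓; 3' end GCA has 2 G/C ✓ — passes.
Primer 3 (26 nt, A=3 T=8 G=7 C=8): Tm = 64.9 + 41·(15 − 16.4)/26 = 62.7°C ✓; longest run = 4 ✓; 3' end GCT has 2 G/C ✓ — passes.

Primer 2 and Primer 3.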